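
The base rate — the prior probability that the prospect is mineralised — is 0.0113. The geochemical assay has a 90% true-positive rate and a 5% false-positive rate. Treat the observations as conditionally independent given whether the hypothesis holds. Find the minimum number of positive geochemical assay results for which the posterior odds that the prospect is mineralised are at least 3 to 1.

Prior odds = 0.0113/0.9887 = 113/9887.
Likelihood ratio of a positive result = 0.9/0.05 = 18.
Target odds = 3.
Need (113/9887) × 18ⁿ ≥ 3, i.e. 18ⁿ ≥ 29661/113.
18¹ = 18 falls short of 29661/113 but 18² = 324 reaches it, so n = 2.

2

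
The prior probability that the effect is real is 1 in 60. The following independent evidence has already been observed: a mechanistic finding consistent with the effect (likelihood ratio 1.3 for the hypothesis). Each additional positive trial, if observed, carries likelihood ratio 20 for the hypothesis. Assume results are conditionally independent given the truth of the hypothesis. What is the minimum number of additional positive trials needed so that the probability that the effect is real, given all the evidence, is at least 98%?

Prior odds = (1/60)/(59/60) = 1/59.
Bayes factor of the evidence already in hand = 1.3.
Odds after that evidence = (1/59) × 1.3 = 13/590.
Target odds = 0.98/0.02 = 49.
Need 20ⁿ ≥ 49 ÷ (13/590) = 28910/13.
20² = 400 falls short of 28910/13 but 20³ = 8000 reaches it, so n = 3.

3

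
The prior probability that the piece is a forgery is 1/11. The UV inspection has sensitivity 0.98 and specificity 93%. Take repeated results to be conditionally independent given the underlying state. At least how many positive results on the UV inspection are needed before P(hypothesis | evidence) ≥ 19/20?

2

Prior odds = (1/11)/(10/11) = 0.1.
False-positive rate = 1 − 0.93 = 0.07; likelihood ratio of a positive = 0.98/0.07 = 14.
Target odds: 0.95 ÷ 0.05 = 19.
Require 14ⁿ ≥ 19 ÷ 0.1 = 190.
14¹ = 14 falls short of 190 but 14² = 196 reaches it, so n = 2.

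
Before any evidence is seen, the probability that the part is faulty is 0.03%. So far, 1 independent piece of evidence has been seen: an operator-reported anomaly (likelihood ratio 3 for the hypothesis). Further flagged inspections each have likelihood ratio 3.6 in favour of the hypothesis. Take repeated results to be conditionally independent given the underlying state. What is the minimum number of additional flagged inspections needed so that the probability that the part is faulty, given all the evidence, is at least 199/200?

10

Prior odds = 0.0003/0.9997 = 3/9997.
Bayes factor of the evidence already in hand = 3.
Odds after that evidence = (3/9997) × 3 = 9/9997.
Target odds = 0.995/0.005 = 199.
Need 3.6ⁿ ≥ 199 ÷ (9/9997) = 1989403/9.
3.6⁹ ≈101560 falls short of 1989403/9 but 3.6¹⁰ ≈365616 reaches it, so n = 10.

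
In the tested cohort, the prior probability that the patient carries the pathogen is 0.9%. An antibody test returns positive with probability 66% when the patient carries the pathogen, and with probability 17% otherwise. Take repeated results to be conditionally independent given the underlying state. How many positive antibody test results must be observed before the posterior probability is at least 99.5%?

Prior odds: 0.009 ÷ 0.991 = 9/991.
Likelihood ratio of a positive result = 0.66/0.17 = 66/17.
Target posterior odds = 0.995/0.005 = 199.
Require (66/17)ⁿ ≥ 199 ÷ (9/991) = 197209/9.
(66/17)⁷ ≈13294.3 falls short of 197209/9 but (66/17)⁸ ≈51613.1 reaches it, so n = 8.

8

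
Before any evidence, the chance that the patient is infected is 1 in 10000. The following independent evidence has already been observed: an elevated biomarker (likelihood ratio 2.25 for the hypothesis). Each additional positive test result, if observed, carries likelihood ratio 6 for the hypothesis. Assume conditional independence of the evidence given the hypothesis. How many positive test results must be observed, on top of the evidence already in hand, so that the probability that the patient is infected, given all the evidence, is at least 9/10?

6

Prior odds = 0.0001/0.9999 = 1/9999.
Bayes factor of the evidence already in hand = 2.25.
Odds after that evidence = (1/9999) × 2.25 = 1/4444.
Target odds = 0.9/0.1 = 9.
Need 6ⁿ ≥ 9 ÷ (1/4444) = 39996.
6⁵ = 7776 falls short of 39996 but 6⁶ = 46656 reaches it, so n = 6.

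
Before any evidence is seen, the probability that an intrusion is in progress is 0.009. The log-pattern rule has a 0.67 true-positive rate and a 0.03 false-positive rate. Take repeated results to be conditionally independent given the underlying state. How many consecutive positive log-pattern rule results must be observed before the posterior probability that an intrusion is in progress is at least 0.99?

3

Prior odds = 0.009/0.991 = 9/991.
Likelihood ratio of a positive result = 0.67/0.03 = 67/3.
Target odds: 0.99 ÷ 0.01 = 99.
Require (67/3)ⁿ ≥ 99 ÷ (9/991) = 10901.
(67/3)² = 4489/9 falls short of 10901 but (67/3)³ = 300763/27 reaches it, so n = 3.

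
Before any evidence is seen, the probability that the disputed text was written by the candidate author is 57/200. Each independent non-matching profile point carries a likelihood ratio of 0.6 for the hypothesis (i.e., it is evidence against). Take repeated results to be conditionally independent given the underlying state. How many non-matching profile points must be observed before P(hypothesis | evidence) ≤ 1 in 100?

8

Prior odds: 0.285 ÷ 0.715 = 57/143.
Likelihood ratio per non-matching profile point = 0.6.
Target posterior odds = 0.01/0.99 = 1/99.
Need (57/143) × 0.6ⁿ ≤ 1/99, i.e. 0.6ⁿ ≤ 13/513.
0.6⁷ = 2187/78125 is still above 13/513 but 0.6⁸ = 6561/390625 is at or below it, so n = 8.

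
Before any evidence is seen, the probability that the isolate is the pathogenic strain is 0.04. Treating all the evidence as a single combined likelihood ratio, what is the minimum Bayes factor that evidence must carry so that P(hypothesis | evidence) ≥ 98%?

1176

Prior odds = 0.04/0.96 = 1/24.
Target odds = 0.98/0.02 = 49.
Required Bayes factor = 49 ÷ (1/24) = 1176.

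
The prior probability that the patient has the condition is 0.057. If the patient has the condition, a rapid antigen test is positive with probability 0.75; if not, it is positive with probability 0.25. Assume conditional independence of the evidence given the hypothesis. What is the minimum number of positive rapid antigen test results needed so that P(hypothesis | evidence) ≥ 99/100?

7

Prior odds: 0.057 ÷ 0.943 = 57/943.
Likelihood ratio of a positive = 0.75/0.25 = 3.
Target odds: 0.99 ÷ 0.01 = 99.
Require 3ⁿ ≥ 99 ÷ (57/943) = 31119/19.
3⁶ = 729 falls short of 31119/19 but 3⁷ = 2187 reaches it, so n = 7.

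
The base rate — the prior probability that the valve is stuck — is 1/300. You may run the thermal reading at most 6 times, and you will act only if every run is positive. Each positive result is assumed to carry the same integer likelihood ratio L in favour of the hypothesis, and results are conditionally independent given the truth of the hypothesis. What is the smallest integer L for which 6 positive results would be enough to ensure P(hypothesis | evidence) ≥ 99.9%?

9

Prior odds = (1/300)/(299/300) = 1/299.
Target odds = 0.999/0.001 = 999.
Need L⁶ ≥ 999 ÷ (1/299) = 298701.
8⁶ = 262144 < 298701 ≤ 531441 = 9⁶, so L = 9.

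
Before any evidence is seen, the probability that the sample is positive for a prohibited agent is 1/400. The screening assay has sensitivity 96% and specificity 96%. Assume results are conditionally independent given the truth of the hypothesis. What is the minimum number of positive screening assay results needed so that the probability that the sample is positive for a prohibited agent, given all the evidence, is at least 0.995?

4

Prior odds = 0.0025/0.9975 = 1/399.
False-positive rate = 1 − 0.96 = 0.04; likelihood ratio of a positive = 0.96/0.04 = 24.
Target posterior odds = 0.995/0.005 = 199.
Require 24ⁿ ≥ 199 ÷ (1/399) = 79401.
24³ = 13824 falls short of 79401 but 24⁴ = 331776 reaches it, so n = 4.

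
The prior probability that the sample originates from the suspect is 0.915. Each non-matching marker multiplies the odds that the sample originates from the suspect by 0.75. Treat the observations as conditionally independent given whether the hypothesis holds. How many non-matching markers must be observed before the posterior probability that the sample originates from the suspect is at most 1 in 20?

19

Prior odds: 0.915 ÷ 0.085 = 183/17.
Likelihood ratio per non-matching marker = 0.75.
Target posterior odds = 0.05/0.95 = 1/19.
Require 0.75ⁿ ≤ 1/19 ÷ (183/17) = 17/3477.
0.75¹⁸ ≈0.00563771 is still above 17/3477 but 0.75¹⁹ ≈0.00422828 is at or below it, so n = 19.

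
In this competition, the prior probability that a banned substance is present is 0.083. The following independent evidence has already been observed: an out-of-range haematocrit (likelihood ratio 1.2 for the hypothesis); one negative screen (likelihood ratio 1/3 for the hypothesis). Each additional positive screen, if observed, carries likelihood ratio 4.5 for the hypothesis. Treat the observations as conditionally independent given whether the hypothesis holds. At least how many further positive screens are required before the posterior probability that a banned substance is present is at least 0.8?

Prior odds = 0.083/0.917 = 83/917.
Combined Bayes factor of the evidence already in hand = 1.2 × (1/3) = 0.4.
Odds after that evidence = (83/917) × 0.4 = 166/4585.
Target odds = 0.8/0.2 = 4.
Need 4.5ⁿ ≥ 4 ÷ (166/4585) = 9170/83.
4.5³ = 91.125 falls short of 9170/83 but 4.5⁴ = 410.0625 reaches it, so n = 4.

4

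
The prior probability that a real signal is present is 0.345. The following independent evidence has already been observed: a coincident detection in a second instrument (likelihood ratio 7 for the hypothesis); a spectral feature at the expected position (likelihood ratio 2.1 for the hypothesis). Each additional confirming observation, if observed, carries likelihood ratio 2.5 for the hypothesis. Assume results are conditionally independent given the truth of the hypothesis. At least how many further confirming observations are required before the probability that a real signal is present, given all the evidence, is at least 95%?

Prior odds = 0.345/0.655 = 69/131.
Combined Bayes factor of the evidence already in hand = 7 × 2.1 = 14.7.
Odds after that evidence = (69/131) × 14.7 = 10143/1310.
Target odds = 0.95/0.05 = 19.
Need 2.5ⁿ ≥ 19 ÷ (10143/1310) = 24890/10143.
2.5¹ = 2.5, which meets the required 24890/10143; so n = 1.

1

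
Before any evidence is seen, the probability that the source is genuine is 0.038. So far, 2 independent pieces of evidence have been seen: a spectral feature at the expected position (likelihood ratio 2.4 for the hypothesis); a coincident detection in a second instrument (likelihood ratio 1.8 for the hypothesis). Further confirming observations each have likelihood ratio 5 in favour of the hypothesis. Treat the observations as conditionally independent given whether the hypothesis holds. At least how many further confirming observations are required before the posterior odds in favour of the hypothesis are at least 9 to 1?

Prior odds = 0.038/0.962 = 19/481.
Combined Bayes factor of the evidence already in hand = 2.4 × 1.8 = 4.32.
Odds after that evidence = (19/481) × 4.32 = 2052/12025.
Target odds = 9.
Need 5ⁿ ≥ 9 ÷ (2052/12025) = 12025/228.
5² = 25 falls short of 12025/228 but 5³ = 125 reaches it, so n = 3.

3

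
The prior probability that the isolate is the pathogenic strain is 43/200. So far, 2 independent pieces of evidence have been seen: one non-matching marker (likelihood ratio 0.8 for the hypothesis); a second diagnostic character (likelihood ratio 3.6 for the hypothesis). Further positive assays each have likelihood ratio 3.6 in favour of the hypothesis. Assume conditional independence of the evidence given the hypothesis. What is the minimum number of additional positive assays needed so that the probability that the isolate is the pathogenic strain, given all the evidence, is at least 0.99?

4

Prior odds = 0.215/0.785 = 43/157.
Combined Bayes factor of the evidence already in hand = 0.8 × 3.6 = 2.88.
Odds after that evidence = (43/157) × 2.88 = 3096/3925.
Target odds = 0.99/0.01 = 99.
Need 3.6ⁿ ≥ 99 ÷ (3096/3925) = 43175/344.
3.6³ = 46.656 falls short of 43175/344 but 3.6⁴ = 167.9616 reaches it, so n = 4.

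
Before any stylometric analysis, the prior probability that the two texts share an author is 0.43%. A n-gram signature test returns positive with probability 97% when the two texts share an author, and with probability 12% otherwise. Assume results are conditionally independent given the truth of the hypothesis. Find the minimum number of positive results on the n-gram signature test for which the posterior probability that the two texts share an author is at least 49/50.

Prior odds = 0.0043/0.9957 = 43/9957.
Likelihood ratio of a positive result = 0.97/0.12 = 97/12.
Target posterior odds = 0.98/0.02 = 49.
Require (97/12)ⁿ ≥ 49 ÷ (43/9957) = 487893/43.
(97/12)⁴ = 88529281/20736 falls short of 487893/43 but (97/12)⁵ ≈34510.6 reaches it, so n = 5.

5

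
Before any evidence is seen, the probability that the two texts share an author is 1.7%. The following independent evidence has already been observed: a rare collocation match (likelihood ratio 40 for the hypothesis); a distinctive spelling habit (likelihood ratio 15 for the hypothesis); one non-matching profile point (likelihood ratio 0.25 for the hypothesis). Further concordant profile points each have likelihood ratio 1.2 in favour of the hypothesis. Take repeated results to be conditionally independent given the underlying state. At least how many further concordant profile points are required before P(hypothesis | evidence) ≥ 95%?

11

Prior odds = 0.017/0.983 = 17/983.
Combined Bayes factor of the evidence already in hand = 40 × 15 × 0.25 = 150.
Odds after that evidence = (17/983) × 150 = 2550/983.
Target odds = 0.95/0.05 = 19.
Need 1.2ⁿ ≥ 19 ÷ (2550/983) = 18677/2550.
1.2¹⁰ = 60466176/9765625 falls short of 18677/2550 but 1.2¹¹ = 362797056/48828125 reaches it, so n = 11.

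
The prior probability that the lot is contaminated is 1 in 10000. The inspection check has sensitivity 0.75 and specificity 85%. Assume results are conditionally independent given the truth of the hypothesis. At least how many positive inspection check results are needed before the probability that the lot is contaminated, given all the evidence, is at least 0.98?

9

Prior odds: 0.0001 ÷ 0.9999 = 1/9999.
False-positive rate = 1 − 0.85 = 0.15; likelihood ratio of a positive = 0.75/0.15 = 5.
Target posterior odds = 0.98/0.02 = 49.
Require 5ⁿ ≥ 49 ÷ (1/9999) = 489951.
5⁸ = 390625 falls short of 489951 but 5⁹ = 1953125 reaches it, so n = 9.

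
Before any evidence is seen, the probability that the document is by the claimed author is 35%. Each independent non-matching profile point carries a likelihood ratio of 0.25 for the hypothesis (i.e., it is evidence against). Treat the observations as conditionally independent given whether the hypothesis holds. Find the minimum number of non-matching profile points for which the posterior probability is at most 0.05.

2

Prior odds = 0.35/0.65 = 7/13.
Likelihood ratio per non-matching profile point = 0.25.
Target posterior odds = 0.05/0.95 = 1/19.
Need (7/13) × 0.25ⁿ ≤ 1/19, i.e. 0.25ⁿ ≤ 13/133.
0.25¹ = 0.25 is still above 13/133 but 0.25² = 0.0625 is at or below it, so n = 2.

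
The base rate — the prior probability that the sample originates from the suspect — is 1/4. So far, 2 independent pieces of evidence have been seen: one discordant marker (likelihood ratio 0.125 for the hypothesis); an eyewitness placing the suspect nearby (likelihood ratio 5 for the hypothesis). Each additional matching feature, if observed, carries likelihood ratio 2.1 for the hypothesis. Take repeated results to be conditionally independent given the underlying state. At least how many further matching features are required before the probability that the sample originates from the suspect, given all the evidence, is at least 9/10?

6

Prior odds = 0.25/0.75 = 1/3.
Combined Bayes factor of the evidence already in hand = 0.125 × 5 = 0.625.
Odds after that evidence = (1/3) × 0.625 = 5/24.
Target odds = 0.9/0.1 = 9.
Need 2.1ⁿ ≥ 9 ÷ (5/24) = 43.2.
2.1⁵ = 4084101/100000 falls short of 43.2 but 2.1⁶ = 85766121/1000000 reaches it, so n = 6.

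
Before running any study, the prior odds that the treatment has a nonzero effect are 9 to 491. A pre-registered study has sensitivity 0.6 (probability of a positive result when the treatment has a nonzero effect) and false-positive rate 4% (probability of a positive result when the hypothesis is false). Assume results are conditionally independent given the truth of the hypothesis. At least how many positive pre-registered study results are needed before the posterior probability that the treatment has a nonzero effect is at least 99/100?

Prior odds = 9/491.
Likelihood ratio of a positive result = 0.6/0.04 = 15.
Target odds: 0.99 ÷ 0.01 = 99.
Require 15ⁿ ≥ 99 ÷ (9/491) = 5401.
15³ = 3375 falls short of 5401 but 15⁴ = 50625 reaches it, so n = 4.

4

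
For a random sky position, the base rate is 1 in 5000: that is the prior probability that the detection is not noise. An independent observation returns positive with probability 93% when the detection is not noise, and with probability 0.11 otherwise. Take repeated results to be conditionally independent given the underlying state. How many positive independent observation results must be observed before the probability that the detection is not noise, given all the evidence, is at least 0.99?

7

Prior odds: 0.0002 ÷ 0.9998 = 1/4999.
Likelihood ratio of a positive result = 0.93/0.11 = 93/11.
Target odds: 0.99 ÷ 0.01 = 99.
Require (93/11)ⁿ ≥ 99 ÷ (1/4999) = 494901.
(93/11)⁶ ≈365209 falls short of 494901 but (93/11)⁷ ≈3.08768e+06 reaches it, so n = 7.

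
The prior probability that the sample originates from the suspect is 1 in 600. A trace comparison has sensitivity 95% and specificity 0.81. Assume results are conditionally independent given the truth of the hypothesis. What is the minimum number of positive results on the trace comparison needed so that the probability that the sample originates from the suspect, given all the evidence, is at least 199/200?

8

Prior odds = (1/600)/(599/600) = 1/599.
False-positive rate = 1 − 0.81 = 0.19; likelihood ratio of a positive = 0.95/0.19 = 5.
Target odds: 0.995 ÷ 0.005 = 199.
Require 5ⁿ ≥ 199 ÷ (1/599) = 119201.
5⁷ = 78125 falls short of 119201 but 5⁸ = 390625 reaches it, so n = 8.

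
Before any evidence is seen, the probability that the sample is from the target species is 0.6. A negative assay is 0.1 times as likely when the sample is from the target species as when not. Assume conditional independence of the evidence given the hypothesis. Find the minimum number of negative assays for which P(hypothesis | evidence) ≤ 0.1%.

Prior odds = 0.6/0.4 = 1.5.
Likelihood ratio per negative assay = 0.1.
Target odds: 0.001 ÷ 0.999 = 1/999.
Need 1.5 × 0.1ⁿ ≤ 1/999, i.e. 0.1ⁿ ≤ 2/2997.
0.1³ = 0.001 is still above 2/2997 but 0.1⁴ = 0.0001 is at or below it, so n = 4.

4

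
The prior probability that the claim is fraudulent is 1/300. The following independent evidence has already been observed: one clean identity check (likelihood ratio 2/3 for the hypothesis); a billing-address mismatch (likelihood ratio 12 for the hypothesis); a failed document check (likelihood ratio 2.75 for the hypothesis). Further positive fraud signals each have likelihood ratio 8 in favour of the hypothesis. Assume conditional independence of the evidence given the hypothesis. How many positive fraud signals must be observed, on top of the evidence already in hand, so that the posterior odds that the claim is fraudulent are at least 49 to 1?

4

Prior odds = (1/300)/(299/300) = 1/299.
Combined Bayes factor of the evidence already in hand = (2/3) × 12 × 2.75 = 22.
Odds after that evidence = (1/299) × 22 = 22/299.
Target odds = 49.
Need 8ⁿ ≥ 49 ÷ (22/299) = 14651/22.
8³ = 512 falls short of 14651/22 but 8⁴ = 4096 reaches it, so n = 4.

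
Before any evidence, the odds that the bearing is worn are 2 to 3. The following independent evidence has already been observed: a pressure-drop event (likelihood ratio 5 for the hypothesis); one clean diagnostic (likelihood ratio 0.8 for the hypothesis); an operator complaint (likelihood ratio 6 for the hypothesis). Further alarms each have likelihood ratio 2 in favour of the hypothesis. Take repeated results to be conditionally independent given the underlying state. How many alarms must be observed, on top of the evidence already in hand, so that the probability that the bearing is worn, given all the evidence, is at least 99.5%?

4

Prior odds = 2/3.
Combined Bayes factor of the evidence already in hand = 5 × 0.8 × 6 = 24.
Odds after that evidence = (2/3) × 24 = 16.
Target odds = 0.995/0.005 = 199.
Need 2ⁿ ≥ 199 ÷ 16 = 12.4375.
2³ = 8 falls short of 12.4375 but 2⁴ = 16 reaches it, so n = 4.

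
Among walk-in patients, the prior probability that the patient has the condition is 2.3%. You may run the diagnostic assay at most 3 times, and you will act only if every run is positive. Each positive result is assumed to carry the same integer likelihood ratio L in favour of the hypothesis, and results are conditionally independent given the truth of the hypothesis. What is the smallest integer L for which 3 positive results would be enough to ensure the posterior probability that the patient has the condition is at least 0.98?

Prior odds = 0.023/0.977 = 23/977.
Target odds = 0.98/0.02 = 49.
Need L³ ≥ 49 ÷ (23/977) = 47873/23.
12³ = 1728 < 47873/23 ≤ 2197 = 13³, so L = 13.

13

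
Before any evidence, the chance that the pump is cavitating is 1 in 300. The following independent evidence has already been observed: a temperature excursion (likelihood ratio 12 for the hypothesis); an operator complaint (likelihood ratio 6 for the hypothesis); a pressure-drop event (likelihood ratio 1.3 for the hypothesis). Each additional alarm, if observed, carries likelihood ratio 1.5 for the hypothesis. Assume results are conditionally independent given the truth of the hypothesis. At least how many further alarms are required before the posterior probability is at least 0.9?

9

Prior odds = (1/300)/(299/300) = 1/299.
Combined Bayes factor of the evidence already in hand = 12 × 6 × 1.3 = 93.6.
Odds after that evidence = (1/299) × 93.6 = 36/115.
Target odds = 0.9/0.1 = 9.
Need 1.5ⁿ ≥ 9 ÷ (36/115) = 28.75.
1.5⁸ = 25.62890625 falls short of 28.75 but 1.5⁹ = 19683/512 reaches it, so n = 9.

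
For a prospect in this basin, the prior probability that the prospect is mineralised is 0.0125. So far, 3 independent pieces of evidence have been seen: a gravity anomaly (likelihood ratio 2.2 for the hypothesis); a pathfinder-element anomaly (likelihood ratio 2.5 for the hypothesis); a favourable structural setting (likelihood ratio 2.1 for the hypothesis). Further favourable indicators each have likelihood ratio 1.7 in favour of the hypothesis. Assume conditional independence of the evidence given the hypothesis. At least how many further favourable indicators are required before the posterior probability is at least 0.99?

13

Prior odds = 0.0125/0.9875 = 1/79.
Combined Bayes factor of the evidence already in hand = 2.2 × 2.5 × 2.1 = 11.55.
Odds after that evidence = (1/79) × 11.55 = 231/1580.
Target odds = 0.99/0.01 = 99.
Need 1.7ⁿ ≥ 99 ÷ (231/1580) = 4740/7.
1.7¹² ≈582.622 falls short of 4740/7 but 1.7¹³ ≈990.458 reaches it, so n = 13.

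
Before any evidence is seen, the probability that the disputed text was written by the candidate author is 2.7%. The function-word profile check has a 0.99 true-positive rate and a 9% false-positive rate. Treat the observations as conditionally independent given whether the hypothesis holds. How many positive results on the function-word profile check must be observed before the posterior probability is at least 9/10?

Prior odds: 0.027 ÷ 0.973 = 27/973.
Likelihood ratio of a positive result = 0.99/0.09 = 11.
Target posterior odds = 0.9/0.1 = 9.
Need (27/973) × 11ⁿ ≥ 9, i.e. 11ⁿ ≥ 973/3.
11² = 121 falls short of 973/3 but 11³ = 1331 reaches it, so n = 3.

3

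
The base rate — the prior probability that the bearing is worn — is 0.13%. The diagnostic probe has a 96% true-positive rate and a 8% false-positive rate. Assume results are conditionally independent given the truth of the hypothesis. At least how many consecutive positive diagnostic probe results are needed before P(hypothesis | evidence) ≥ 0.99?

5

Prior odds: 0.0013 ÷ 0.9987 = 13/9987.
Likelihood ratio of a positive result = 0.96/0.08 = 12.
Target odds: 0.99 ÷ 0.01 = 99.
Need (13/9987) × 12ⁿ ≥ 99, i.e. 12ⁿ ≥ 988713/13.
12⁴ = 20736 falls short of 988713/13 but 12⁵ = 248832 reaches it, so n = 5.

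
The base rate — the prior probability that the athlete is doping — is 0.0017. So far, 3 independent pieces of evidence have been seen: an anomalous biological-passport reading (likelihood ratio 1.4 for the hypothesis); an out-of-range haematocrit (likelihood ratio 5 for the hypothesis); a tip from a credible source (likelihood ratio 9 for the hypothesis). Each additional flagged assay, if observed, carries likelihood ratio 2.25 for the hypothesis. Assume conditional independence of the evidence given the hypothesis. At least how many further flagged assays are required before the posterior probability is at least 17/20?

5

Prior odds = 0.0017/0.9983 = 17/9983.
Combined Bayes factor of the evidence already in hand = 1.4 × 5 × 9 = 63.
Odds after that evidence = (17/9983) × 63 = 1071/9983.
Target odds = 0.85/0.15 = 17/3.
Need 2.25ⁿ ≥ 17/3 ÷ (1071/9983) = 9983/189.
2.25⁴ = 25.62890625 falls short of 9983/189 but 2.25⁵ = 59049/1024 reaches it, so n = 5.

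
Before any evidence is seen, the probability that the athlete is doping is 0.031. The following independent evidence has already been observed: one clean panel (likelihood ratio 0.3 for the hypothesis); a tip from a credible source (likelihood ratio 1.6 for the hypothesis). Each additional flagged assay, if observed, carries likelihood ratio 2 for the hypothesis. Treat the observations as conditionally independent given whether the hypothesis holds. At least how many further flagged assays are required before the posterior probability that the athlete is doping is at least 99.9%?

Prior odds = 0.031/0.969 = 31/969.
Combined Bayes factor of the evidence already in hand = 0.3 × 1.6 = 0.48.
Odds after that evidence = (31/969) × 0.48 = 124/8075.
Target odds = 0.999/0.001 = 999.
Need 2ⁿ ≥ 999 ÷ (124/8075) = 8066925/124.
2¹⁵ = 32768 falls short of 8066925/124 but 2¹⁶ = 65536 reaches it, so n = 16.

16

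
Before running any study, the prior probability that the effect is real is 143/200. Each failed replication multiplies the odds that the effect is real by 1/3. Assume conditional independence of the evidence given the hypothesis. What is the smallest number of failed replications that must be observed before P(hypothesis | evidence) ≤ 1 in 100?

6

Prior odds: 0.715 ÷ 0.285 = 143/57.
Likelihood ratio per failed replication = 1/3.
Target posterior odds = 0.01/0.99 = 1/99.
Require (1/3)ⁿ ≤ 1/99 ÷ (143/57) = 19/4719.
(1/3)⁵ = 1/243 is still above 19/4719 but (1/3)⁶ = 1/729 is at or below it, so n = 6.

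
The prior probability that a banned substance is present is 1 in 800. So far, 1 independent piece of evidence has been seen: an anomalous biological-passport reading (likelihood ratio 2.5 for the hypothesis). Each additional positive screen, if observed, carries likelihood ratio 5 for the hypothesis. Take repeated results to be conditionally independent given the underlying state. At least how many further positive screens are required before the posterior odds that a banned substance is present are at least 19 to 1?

Prior odds = 0.00125/0.99875 = 1/799.
Bayes factor of the evidence already in hand = 2.5.
Odds after that evidence = (1/799) × 2.5 = 5/1598.
Target odds = 19.
Need 5ⁿ ≥ 19 ÷ (5/1598) = 6072.4.
5⁵ = 3125 falls short of 6072.4 but 5⁶ = 15625 reaches it, so n = 6.

6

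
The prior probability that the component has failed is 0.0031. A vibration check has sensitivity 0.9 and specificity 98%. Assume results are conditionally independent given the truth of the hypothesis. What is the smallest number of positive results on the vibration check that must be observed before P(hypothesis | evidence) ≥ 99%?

3

Prior odds: 0.0031 ÷ 0.9969 = 31/9969.
False-positive rate = 1 − 0.98 = 0.02; likelihood ratio of a positive = 0.9/0.02 = 45.
Target posterior odds = 0.99/0.01 = 99.
Need (31/9969) × 45ⁿ ≥ 99, i.e. 45ⁿ ≥ 986931/31.
45² = 2025 falls short of 986931/31 but 45³ = 91125 reaches it, so n = 3.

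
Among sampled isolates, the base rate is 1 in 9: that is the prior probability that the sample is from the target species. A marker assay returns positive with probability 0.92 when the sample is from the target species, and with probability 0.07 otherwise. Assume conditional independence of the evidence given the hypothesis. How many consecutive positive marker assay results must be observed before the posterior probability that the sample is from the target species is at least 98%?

Prior odds: (1/9) ÷ (8/9) = 0.125.
Likelihood ratio of a positive result = 0.92/0.07 = 92/7.
Target posterior odds = 0.98/0.02 = 49.
Require (92/7)ⁿ ≥ 49 ÷ 0.125 = 392.
(92/7)² = 8464/49 falls short of 392 but (92/7)³ = 778688/343 reaches it, so n = 3.

3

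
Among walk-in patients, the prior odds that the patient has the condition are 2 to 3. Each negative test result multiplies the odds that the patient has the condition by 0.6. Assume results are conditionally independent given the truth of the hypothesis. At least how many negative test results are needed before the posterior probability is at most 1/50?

Prior odds = 2/3.
Likelihood ratio per negative test result = 0.6.
Target odds: 0.02 ÷ 0.98 = 1/49.
Require 0.6ⁿ ≤ 1/49 ÷ (2/3) = 3/98.
0.6⁶ = 729/15625 is still above 3/98 but 0.6⁷ = 2187/78125 is at or below it, so n = 7.

7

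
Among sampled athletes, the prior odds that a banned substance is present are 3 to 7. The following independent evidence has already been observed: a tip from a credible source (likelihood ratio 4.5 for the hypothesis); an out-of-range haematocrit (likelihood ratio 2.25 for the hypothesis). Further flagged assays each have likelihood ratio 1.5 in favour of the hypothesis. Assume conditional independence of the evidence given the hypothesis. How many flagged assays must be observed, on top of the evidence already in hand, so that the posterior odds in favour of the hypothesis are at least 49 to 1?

Prior odds = 3/7.
Combined Bayes factor of the evidence already in hand = 4.5 × 2.25 = 10.125.
Odds after that evidence = (3/7) × 10.125 = 243/56.
Target odds = 49.
Need 1.5ⁿ ≥ 49 ÷ (243/56) = 2744/243.
1.5⁵ = 7.59375 falls short of 2744/243 but 1.5⁶ = 11.390625 reaches it, so n = 6.

6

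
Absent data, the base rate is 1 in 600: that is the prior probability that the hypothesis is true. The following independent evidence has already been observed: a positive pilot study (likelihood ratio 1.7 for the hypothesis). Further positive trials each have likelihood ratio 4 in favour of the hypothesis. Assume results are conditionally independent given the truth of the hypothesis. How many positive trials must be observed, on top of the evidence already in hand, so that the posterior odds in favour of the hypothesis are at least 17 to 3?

Prior odds = (1/600)/(599/600) = 1/599.
Bayes factor of the evidence already in hand = 1.7.
Odds after that evidence = (1/599) × 1.7 = 17/5990.
Target odds = 17/3.
Need 4ⁿ ≥ 17/3 ÷ (17/5990) = 5990/3.
4⁵ = 1024 falls short of 5990/3 but 4⁶ = 4096 reaches it, so n = 6.

6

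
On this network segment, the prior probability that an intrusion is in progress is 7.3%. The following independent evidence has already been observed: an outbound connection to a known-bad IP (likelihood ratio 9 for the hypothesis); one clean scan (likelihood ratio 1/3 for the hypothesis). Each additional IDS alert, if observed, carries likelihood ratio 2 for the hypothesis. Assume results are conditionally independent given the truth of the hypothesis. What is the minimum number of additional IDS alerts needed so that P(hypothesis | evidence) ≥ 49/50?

Prior odds = 0.073/0.927 = 73/927.
Combined Bayes factor of the evidence already in hand = 9 × (1/3) = 3.
Odds after that evidence = (73/927) × 3 = 73/309.
Target odds = 0.98/0.02 = 49.
Need 2ⁿ ≥ 49 ÷ (73/309) = 15141/73.
2⁷ = 128 falls short of 15141/73 but 2⁸ = 256 reaches it, so n = 8.

8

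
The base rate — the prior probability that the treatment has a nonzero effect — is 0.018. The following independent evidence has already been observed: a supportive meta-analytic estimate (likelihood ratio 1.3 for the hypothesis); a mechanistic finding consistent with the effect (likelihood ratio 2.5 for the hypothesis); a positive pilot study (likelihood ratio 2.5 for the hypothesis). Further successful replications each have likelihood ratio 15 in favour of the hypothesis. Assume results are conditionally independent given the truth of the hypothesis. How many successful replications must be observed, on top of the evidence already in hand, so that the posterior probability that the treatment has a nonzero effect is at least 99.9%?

Prior odds = 0.018/0.982 = 9/491.
Combined Bayes factor of the evidence already in hand = 1.3 × 2.5 × 2.5 = 8.125.
Odds after that evidence = (9/491) × 8.125 = 585/3928.
Target odds = 0.999/0.001 = 999.
Need 15ⁿ ≥ 999 ÷ (585/3928) = 436008/65.
15³ = 3375 falls short of 436008/65 but 15⁴ = 50625 reaches it, so n = 4.

4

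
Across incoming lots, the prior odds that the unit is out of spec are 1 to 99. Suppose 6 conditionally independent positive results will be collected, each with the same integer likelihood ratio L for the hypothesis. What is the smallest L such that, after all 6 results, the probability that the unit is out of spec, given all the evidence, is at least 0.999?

7

Prior odds = 1/99.
Target odds = 0.999/0.001 = 999.
Need L⁶ ≥ 999 ÷ (1/99) = 98901.
6⁶ = 46656 < 98901 ≤ 117649 = 7⁶, so L = 7.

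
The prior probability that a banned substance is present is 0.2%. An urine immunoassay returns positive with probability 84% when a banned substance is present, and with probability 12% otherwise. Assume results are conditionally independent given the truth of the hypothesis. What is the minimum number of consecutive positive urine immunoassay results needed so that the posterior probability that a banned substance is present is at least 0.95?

Prior odds = 0.002/0.998 = 1/499.
Likelihood ratio of a positive result = 0.84/0.12 = 7.
Target posterior odds = 0.95/0.05 = 19.
Need (1/499) × 7ⁿ ≥ 19, i.e. 7ⁿ ≥ 9481.
7⁴ = 2401 falls short of 9481 but 7⁵ = 16807 reaches it, so n = 5.

5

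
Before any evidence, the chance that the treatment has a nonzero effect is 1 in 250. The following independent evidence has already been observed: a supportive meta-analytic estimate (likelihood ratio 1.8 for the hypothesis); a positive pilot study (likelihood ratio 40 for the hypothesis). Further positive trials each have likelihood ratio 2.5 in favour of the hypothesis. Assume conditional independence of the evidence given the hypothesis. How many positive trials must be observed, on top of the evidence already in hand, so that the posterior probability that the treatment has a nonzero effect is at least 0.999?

Prior odds = 0.004/0.996 = 1/249.
Combined Bayes factor of the evidence already in hand = 1.8 × 40 = 72.
Odds after that evidence = (1/249) × 72 = 24/83.
Target odds = 0.999/0.001 = 999.
Need 2.5ⁿ ≥ 999 ÷ (24/83) = 3454.875.
2.5⁸ = 390625/256 falls short of 3454.875 but 2.5⁹ = 1953125/512 reaches it, so n = 9.

9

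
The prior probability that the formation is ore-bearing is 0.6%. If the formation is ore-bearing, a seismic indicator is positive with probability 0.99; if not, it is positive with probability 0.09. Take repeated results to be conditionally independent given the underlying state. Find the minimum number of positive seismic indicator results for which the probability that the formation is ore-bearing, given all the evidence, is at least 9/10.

Prior odds: 0.006 ÷ 0.994 = 3/497.
Likelihood ratio of a positive = 0.99/0.09 = 11.
Target posterior odds = 0.9/0.1 = 9.
Need (3/497) × 11ⁿ ≥ 9, i.e. 11ⁿ ≥ 1491.
11³ = 1331 falls short of 1491 but 11⁴ = 14641 reaches it, so n = 4.

4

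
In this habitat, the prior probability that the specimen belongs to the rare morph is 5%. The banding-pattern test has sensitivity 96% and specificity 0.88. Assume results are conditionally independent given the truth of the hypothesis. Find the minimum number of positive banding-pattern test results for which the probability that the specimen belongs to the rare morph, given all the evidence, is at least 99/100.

Prior odds = 0.05/0.95 = 1/19.
False-positive rate = 1 − 0.88 = 0.12; likelihood ratio of a positive = 0.96/0.12 = 8.
Target posterior odds = 0.99/0.01 = 99.
Require 8ⁿ ≥ 99 ÷ (1/19) = 1881.
8³ = 512 falls short of 1881 but 8⁴ = 4096 reaches it, so n = 4.

4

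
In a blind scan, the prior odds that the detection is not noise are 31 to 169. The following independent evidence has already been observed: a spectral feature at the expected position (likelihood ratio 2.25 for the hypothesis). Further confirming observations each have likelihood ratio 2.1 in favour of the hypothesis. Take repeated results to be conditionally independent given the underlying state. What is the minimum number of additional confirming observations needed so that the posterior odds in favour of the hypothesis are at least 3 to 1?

3

Prior odds = 31/169.
Bayes factor of the evidence already in hand = 2.25.
Odds after that evidence = (31/169) × 2.25 = 279/676.
Target odds = 3.
Need 2.1ⁿ ≥ 3 ÷ (279/676) = 676/93.
2.1² = 4.41 falls short of 676/93 but 2.1³ = 9.261 reaches it, so n = 3.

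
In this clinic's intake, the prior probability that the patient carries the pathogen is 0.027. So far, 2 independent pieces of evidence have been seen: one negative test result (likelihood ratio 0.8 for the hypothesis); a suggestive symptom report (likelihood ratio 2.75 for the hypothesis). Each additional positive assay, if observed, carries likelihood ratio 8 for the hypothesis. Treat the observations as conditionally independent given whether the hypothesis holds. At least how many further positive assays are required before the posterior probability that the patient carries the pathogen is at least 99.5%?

Prior odds = 0.027/0.973 = 27/973.
Combined Bayes factor of the evidence already in hand = 0.8 × 2.75 = 2.2.
Odds after that evidence = (27/973) × 2.2 = 297/4865.
Target odds = 0.995/0.005 = 199.
Need 8ⁿ ≥ 199 ÷ (297/4865) = 968135/297.
8³ = 512 falls short of 968135/297 but 8⁴ = 4096 reaches it, so n = 4.

4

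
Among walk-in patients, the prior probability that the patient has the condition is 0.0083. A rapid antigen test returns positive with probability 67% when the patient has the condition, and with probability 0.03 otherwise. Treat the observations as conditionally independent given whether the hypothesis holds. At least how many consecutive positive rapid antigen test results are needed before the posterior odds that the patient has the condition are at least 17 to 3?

3

Prior odds: 0.0083 ÷ 0.9917 = 83/9917.
Likelihood ratio of a positive result = 0.67/0.03 = 67/3.
Target odds = 17/3.
Need (83/9917) × (67/3)ⁿ ≥ 17/3, i.e. (67/3)ⁿ ≥ 168589/249.
(67/3)² = 4489/9 falls short of 168589/249 but (67/3)³ = 300763/27 reaches it, so n = 3.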